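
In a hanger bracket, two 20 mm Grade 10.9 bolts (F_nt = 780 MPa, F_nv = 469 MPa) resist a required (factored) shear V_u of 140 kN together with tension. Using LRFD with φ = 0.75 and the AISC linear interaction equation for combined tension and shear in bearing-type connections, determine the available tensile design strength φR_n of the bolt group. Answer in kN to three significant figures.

A_b = π·20²/4 = 314.2 mm²; f_rv = 140 × 1000 / (2 × 314.2) = 222.8 MPa.
F'_nt = 1.3 F_nt − (F_nt / φF_nv) f_rv = 1.3·780 − (780/(0.75·469))·222.8 = 519.9 MPa, capped at F_nt → F'_nt = 519.9 MPa.
R_n = F'_nt · A_b · n = 519.9 × 314.2 × 2 / 1000 = 326.7 kN.
Design strength φR_n = 0.75 × 326.7 = 245 kN.

245 kN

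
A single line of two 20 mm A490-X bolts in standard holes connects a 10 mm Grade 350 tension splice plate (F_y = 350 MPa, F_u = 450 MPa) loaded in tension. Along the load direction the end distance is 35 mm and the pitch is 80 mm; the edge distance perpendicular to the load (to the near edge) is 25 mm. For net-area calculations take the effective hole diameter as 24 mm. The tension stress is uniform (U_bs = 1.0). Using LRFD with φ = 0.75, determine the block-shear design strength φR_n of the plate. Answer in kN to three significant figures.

204 kN

Shear plane L_v = 35 + 1·80 = 115 mm; A_gv = 115 × 10 = 1150 mm².
A_nv = (115 − 1.5·24) × 10 = 790 mm².
A_nt = (25 − 0.5·24) × 10 = 130 mm².
0.6 F_u A_nv = 213.3 kN; 0.6 F_y A_gv = 241.5 kN → shear rupture governs the shear term.
R_n = 213.3 + 1.0 × 450 × 130 / 1000 = 271.8 kN.
Design strength φR_n = 0.75 × 271.8 = 204 kN.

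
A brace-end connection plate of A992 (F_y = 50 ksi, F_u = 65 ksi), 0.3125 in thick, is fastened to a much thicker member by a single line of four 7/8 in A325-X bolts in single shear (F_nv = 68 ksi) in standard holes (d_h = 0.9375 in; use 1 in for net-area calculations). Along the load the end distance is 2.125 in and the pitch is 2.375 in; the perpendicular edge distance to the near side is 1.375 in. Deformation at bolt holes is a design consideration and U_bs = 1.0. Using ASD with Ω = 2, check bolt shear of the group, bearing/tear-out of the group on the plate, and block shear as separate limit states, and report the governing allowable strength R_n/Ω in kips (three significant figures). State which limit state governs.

43.9 kips (block shear governs)

Bolt shear: A_b = π·0.875²/4 = 0.6013 in²; R_n = 68 × 0.6013 × 4 × 1 = 163.6 kips → 163.6 / 2 = 81.8 kips.
Bearing: edge l_c = 1.656, r_n = 40.37 kips; interior l_c = 1.438, r_n = 35.04 kips; R_n = 40.37 + 3·35.04 = 145.5 kips → 72.7 kips.
Block shear: A_gv = 2.891, A_nv = 1.797, A_nt = 0.2734 in²; R_n = min(0.6F_uA_nv, 0.6F_yA_gv) + U_bs·F_u·A_nt = 87.85 kips → 43.9 kips.
Block shear governs: 43.9 kips.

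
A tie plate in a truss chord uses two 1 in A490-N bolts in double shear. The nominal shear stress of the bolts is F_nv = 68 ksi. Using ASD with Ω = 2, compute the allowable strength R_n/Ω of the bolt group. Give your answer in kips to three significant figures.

A_b = π × 1² / 4 = 0.7854 in².
R_n = F_nv · A_b · n · n_s = 68 × 0.7854 × 2 × 2 = 213.6 kips.
Allowable strength R_n/Ω = 213.6 / 2 = 107 kips.

107 kips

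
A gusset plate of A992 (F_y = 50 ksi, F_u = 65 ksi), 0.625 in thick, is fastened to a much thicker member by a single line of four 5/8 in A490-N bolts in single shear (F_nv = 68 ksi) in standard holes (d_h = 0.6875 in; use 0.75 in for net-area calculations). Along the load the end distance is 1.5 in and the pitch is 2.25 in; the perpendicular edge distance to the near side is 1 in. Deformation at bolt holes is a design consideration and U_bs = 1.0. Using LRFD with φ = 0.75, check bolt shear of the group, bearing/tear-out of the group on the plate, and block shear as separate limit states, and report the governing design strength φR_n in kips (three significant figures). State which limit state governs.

Bolt shear: A_b = π·0.625²/4 = 0.3068 in²; R_n = 68 × 0.3068 × 4 × 1 = 83.45 kips → 0.75 × 83.45 = 62.6 kips.
Bearing: edge l_c = 1.156, r_n = 56.37 kips; interior l_c = 1.562, r_n = 60.94 kips; R_n = 56.37 + 3·60.94 = 239.2 kips → 179 kips.
Block shear: A_gv = 5.156, A_nv = 3.516, A_nt = 0.3906 in²; R_n = min(0.6F_uA_nv, 0.6F_yA_gv) + U_bs·F_u·A_nt = 162.5 kips → 122 kips.
Bolt shear governs: 62.6 kips.

62.6 kips (bolt shear governs)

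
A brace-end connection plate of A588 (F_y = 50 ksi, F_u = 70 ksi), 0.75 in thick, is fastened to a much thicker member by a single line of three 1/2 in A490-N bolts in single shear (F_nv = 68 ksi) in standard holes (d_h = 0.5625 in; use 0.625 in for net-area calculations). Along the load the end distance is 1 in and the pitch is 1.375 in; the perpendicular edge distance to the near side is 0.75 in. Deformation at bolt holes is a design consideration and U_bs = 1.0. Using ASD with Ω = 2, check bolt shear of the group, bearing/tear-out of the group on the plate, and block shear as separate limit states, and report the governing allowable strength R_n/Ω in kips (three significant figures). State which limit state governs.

20 kips (bolt shear governs)

Bolt shear: A_b = π·0.5²/4 = 0.1963 in²; R_n = 68 × 0.1963 × 3 × 1 = 40.06 kips → 40.06 / 2 = 20 kips.
Bearing: edge l_c = 0.7188, r_n = 45.28 kips; interior l_c = 0.8125, r_n = 51.19 kips; R_n = 45.28 + 2·51.19 = 147.7 kips → 73.8 kips.
Block shear: A_gv = 2.812, A_nv = 1.641, A_nt = 0.3281 in²; R_n = min(0.6F_uA_nv, 0.6F_yA_gv) + U_bs·F_u·A_nt = 91.88 kips → 45.9 kips.
Bolt shear governs: 20 kips.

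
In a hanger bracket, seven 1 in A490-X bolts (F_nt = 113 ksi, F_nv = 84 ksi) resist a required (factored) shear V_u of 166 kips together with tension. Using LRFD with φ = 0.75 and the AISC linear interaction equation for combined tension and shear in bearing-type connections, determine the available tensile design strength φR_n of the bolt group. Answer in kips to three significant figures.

A_b = π·1²/4 = 0.7854 in²; f_rv = 166 / (7 × 0.7854) = 30.19 ksi.
F'_nt = 1.3 F_nt − (F_nt / φF_nv) f_rv = 1.3·113 − (113/(0.75·84))·30.19 = 92.74 ksi, capped at F_nt → F'_nt = 92.74 ksi.
R_n = F'_nt · A_b · n = 92.74 × 0.7854 × 7 = 509.9 kips.
Design strength φR_n = 0.75 × 509.9 = 382 kips.

382 kips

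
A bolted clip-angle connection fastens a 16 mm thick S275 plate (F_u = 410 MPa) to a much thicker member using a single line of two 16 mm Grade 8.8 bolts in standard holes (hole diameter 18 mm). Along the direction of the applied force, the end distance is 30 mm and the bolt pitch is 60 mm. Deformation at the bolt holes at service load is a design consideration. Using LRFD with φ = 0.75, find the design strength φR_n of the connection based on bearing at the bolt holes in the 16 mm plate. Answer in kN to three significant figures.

Per bolt r_n = 1.2 l_c t F_u ≤ 2.4 d t F_u; upper limit = 2.4 × 16 × 16 × 410 / 1000 = 251.9 kN.
Edge bolt: l_c = 30 − 18/2 = 21 mm → 1.2 × 21 × 16 × 410 / 1000 = 165.3 → r_n = 165.3 kN.
Interior bolts: l_c = 60 − 18 = 42 mm → 1.2 × 42 × 16 × 410 / 1000 = 330.6 → r_n = 251.9 kN.
R_n = 1 × 165.3 + 1 × 251.9 = 417.2 kN.
Design strength φR_n = 0.75 × 417.2 = 313 kN.

313 kN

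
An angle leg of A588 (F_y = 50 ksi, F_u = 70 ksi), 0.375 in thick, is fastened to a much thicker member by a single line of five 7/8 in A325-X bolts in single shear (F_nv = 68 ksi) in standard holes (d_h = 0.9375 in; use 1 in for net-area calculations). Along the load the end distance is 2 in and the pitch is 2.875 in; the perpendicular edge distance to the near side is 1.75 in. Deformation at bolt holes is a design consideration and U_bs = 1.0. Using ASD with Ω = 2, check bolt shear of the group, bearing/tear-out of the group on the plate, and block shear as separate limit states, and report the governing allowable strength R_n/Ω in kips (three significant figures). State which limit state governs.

Bolt shear: A_b = π·0.875²/4 = 0.6013 in²; R_n = 68 × 0.6013 × 5 × 1 = 204.4 kips → 204.4 / 2 = 102 kips.
Bearing: edge l_c = 1.531, r_n = 48.23 kips; interior l_c = 1.938, r_n = 55.13 kips; R_n = 48.23 + 4·55.13 = 268.7 kips → 134 kips.
Block shear: A_gv = 5.062, A_nv = 3.375, A_nt = 0.4688 in²; R_n = min(0.6F_uA_nv, 0.6F_yA_gv) + U_bs·F_u·A_nt = 174.6 kips → 87.3 kips.
Block shear governs: 87.3 kips.

87.3 kips (block shear governs)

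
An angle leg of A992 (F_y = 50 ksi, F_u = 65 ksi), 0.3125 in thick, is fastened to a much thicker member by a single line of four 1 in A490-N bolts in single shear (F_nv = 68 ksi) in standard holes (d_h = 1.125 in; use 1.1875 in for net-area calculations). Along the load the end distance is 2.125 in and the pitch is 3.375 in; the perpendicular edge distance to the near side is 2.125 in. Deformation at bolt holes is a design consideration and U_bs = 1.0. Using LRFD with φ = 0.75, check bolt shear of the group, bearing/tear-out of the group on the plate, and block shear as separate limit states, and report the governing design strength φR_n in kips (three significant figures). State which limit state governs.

Bolt shear: A_b = π·1²/4 = 0.7854 in²; R_n = 68 × 0.7854 × 4 × 1 = 213.6 kips → 0.75 × 213.6 = 160 kips.
Bearing: edge l_c = 1.562, r_n = 38.09 kips; interior l_c = 2.25, r_n = 48.75 kips; R_n = 38.09 + 3·48.75 = 184.3 kips → 138 kips.
Block shear: A_gv = 3.828, A_nv = 2.529, A_nt = 0.4785 in²; R_n = min(0.6F_uA_nv, 0.6F_yA_gv) + U_bs·F_u·A_nt = 129.7 kips → 97.3 kips.
Block shear governs: 97.3 kips.

97.3 kips (block shear governs)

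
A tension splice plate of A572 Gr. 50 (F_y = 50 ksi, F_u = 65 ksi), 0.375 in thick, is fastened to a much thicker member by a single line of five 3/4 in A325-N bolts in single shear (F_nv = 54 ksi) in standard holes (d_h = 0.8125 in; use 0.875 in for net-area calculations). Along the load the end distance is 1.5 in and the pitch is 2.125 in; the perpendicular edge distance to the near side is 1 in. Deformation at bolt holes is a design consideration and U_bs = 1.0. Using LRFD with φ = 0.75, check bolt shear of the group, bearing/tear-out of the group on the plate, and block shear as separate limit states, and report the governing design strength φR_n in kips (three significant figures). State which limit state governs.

Bolt shear: A_b = π·0.75²/4 = 0.4418 in²; R_n = 54 × 0.4418 × 5 × 1 = 119.3 kips → 0.75 × 119.3 = 89.5 kips.
Bearing: edge l_c = 1.094, r_n = 31.99 kips; interior l_c = 1.312, r_n = 38.39 kips; R_n = 31.99 + 4·38.39 = 185.6 kips → 139 kips.
Block shear: A_gv = 3.75, A_nv = 2.273, A_nt = 0.2109 in²; R_n = min(0.6F_uA_nv, 0.6F_yA_gv) + U_bs·F_u·A_nt = 102.4 kips → 76.8 kips.
Block shear governs: 76.8 kips.

76.8 kips (block shear governs)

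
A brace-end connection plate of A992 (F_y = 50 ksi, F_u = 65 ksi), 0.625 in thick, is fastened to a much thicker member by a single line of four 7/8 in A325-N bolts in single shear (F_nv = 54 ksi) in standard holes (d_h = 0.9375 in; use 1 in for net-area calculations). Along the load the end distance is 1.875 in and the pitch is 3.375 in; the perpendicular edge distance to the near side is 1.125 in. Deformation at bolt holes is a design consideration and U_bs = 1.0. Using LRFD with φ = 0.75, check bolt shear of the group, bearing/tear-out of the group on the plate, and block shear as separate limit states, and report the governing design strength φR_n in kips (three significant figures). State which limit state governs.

Bolt shear: A_b = π·0.875²/4 = 0.6013 in²; R_n = 54 × 0.6013 × 4 × 1 = 129.9 kips → 0.75 × 129.9 = 97.4 kips.
Bearing: edge l_c = 1.406, r_n = 68.55 kips; interior l_c = 2.438, r_n = 85.31 kips; R_n = 68.55 + 3·85.31 = 324.5 kips → 243 kips.
Block shear: A_gv = 7.5, A_nv = 5.312, A_nt = 0.3906 in²; R_n = min(0.6F_uA_nv, 0.6F_yA_gv) + U_bs·F_u·A_nt = 232.6 kips → 174 kips.
Bolt shear governs: 97.4 kips.

97.4 kips (bolt shear governs)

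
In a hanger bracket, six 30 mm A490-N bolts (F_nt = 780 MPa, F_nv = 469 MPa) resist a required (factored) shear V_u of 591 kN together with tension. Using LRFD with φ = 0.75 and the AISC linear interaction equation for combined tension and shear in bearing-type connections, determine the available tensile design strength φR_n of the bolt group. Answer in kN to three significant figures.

2240 kN

A_b = π·30²/4 = 706.9 mm²; f_rv = 591 × 1000 / (6 × 706.9) = 139.3 MPa.
F'_nt = 1.3 F_nt − (F_nt / φF_nv) f_rv = 1.3·780 − (780/(0.75·469))·139.3 = 705 MPa, capped at F_nt → F'_nt = 705 MPa.
R_n = F'_nt · A_b · n = 705 × 706.9 × 6 / 1000 = 2990 kN.
Design strength φR_n = 0.75 × 2990 = 2240 kN.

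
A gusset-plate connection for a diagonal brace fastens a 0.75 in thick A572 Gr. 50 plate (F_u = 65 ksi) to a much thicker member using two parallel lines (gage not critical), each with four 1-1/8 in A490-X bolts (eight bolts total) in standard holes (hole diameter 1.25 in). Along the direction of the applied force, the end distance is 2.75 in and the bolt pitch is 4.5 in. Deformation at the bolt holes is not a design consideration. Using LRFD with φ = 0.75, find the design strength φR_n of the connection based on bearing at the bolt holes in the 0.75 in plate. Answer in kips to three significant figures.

973 kips

Per bolt r_n = 1.5 l_c t F_u ≤ 3.0 d t F_u; upper limit = 3.0 × 1.125 × 0.75 × 65 = 164.5 kips.
Edge bolt: l_c = 2.75 − 1.25/2 = 2.125 in → 1.5 × 2.125 × 0.75 × 65 = 155.4 → r_n = 155.4 kips.
Interior bolts: l_c = 4.5 − 1.25 = 3.25 in → 1.5 × 3.25 × 0.75 × 65 = 237.7 → r_n = 164.5 kips.
R_n = 2 × 155.4 + 6 × 164.5 = 1298 kips.
Design strength φR_n = 0.75 × 1298 = 973 kips.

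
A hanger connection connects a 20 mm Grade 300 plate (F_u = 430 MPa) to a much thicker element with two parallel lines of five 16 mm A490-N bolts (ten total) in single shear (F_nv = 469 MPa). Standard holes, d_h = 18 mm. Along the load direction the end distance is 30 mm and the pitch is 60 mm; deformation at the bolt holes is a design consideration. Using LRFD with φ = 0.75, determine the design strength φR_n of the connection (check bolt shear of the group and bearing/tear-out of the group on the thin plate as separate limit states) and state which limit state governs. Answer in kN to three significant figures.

Bolt shear: A_b = π·16²/4 = 201.1 mm²; R_n = 469 × 201.1 × 10 × 1 / 1000 = 943 kN → 0.75 × 943 = 707 kN.
Bearing (1.2 l_c t F_u ≤ 2.4 d t F_u): upper limit = 2.4·16·20·430 / 1000 = 330.2 kN.
  Edge l_c = 30 − 18/2 = 21 → r_n = 216.7 kN; interior l_c = 60 − 18 = 42 → r_n = 330.2 kN.
  R_n,bearing = 2·216.7 + 8·330.2 = 3075 kN → 0.75 × 3075 = 2310 kN.
Bolt shear governs: 707 kN.

707 kN (bolt shear governs)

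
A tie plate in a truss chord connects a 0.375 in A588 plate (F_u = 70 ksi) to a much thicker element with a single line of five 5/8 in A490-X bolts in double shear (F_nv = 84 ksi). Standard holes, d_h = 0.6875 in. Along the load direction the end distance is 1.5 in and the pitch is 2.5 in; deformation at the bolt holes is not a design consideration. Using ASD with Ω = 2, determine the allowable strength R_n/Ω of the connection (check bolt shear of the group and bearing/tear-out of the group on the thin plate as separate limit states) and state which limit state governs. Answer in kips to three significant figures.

121 kips (bearing governs)

Bolt shear: A_b = π·0.625²/4 = 0.3068 in²; R_n = 84 × 0.3068 × 5 × 2 = 257.7 kips → 257.7 / 2 = 129 kips.
Bearing (1.5 l_c t F_u ≤ 3.0 d t F_u): upper limit = 3.0·0.625·0.375·70 = 49.22 kips.
  Edge l_c = 1.5 − 0.6875/2 = 1.156 → r_n = 45.53 kips; interior l_c = 2.5 − 0.6875 = 1.812 → r_n = 49.22 kips.
  R_n,bearing = 1·45.53 + 4·49.22 = 242.4 kips → 242.4 / 2 = 121 kips.
Bearing governs: 121 kips.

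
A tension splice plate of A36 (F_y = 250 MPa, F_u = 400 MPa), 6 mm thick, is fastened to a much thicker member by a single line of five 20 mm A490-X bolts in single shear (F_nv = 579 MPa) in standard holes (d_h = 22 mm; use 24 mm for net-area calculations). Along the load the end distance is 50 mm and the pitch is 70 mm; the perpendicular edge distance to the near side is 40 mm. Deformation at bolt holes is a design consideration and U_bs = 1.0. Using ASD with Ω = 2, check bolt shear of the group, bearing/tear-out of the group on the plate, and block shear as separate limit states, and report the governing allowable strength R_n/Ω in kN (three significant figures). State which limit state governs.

Bolt shear: A_b = π·20²/4 = 314.2 mm²; R_n = 579 × 314.2 × 5 × 1 / 1000 = 909.5 kN → 909.5 / 2 = 455 kN.
Bearing: edge l_c = 39, r_n = 112.3 kN; interior l_c = 48, r_n = 115.2 kN; R_n = 112.3 + 4·115.2 = 573.1 kN → 287 kN.
Block shear: A_gv = 1980, A_nv = 1332, A_nt = 168 mm²; R_n = min(0.6F_uA_nv, 0.6F_yA_gv) + U_bs·F_u·A_nt = 364.2 kN → 182 kN.
Block shear governs: 182 kN.

182 kN (block shear governs)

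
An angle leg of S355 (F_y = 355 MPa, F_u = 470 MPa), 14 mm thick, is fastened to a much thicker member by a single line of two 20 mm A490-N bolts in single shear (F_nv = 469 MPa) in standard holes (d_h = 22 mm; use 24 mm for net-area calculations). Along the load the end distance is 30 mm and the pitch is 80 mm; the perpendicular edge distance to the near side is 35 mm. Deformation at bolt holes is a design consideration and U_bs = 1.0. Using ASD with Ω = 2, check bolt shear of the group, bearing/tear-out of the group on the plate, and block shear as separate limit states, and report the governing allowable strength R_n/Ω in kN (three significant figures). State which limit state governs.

147 kN (bolt shear governs)

Bolt shear: A_b = π·20²/4 = 314.2 mm²; R_n = 469 × 314.2 × 2 × 1 / 1000 = 294.7 kN → 294.7 / 2 = 147 kN.
Bearing: edge l_c = 19, r_n = 150 kN; interior l_c = 58, r_n = 315.8 kN; R_n = 150 + 1·315.8 = 465.9 kN → 233 kN.
Block shear: A_gv = 1540, A_nv = 1036, A_nt = 322 mm²; R_n = min(0.6F_uA_nv, 0.6F_yA_gv) + U_bs·F_u·A_nt = 443.5 kN → 222 kN.
Bolt shear governs: 147 kN.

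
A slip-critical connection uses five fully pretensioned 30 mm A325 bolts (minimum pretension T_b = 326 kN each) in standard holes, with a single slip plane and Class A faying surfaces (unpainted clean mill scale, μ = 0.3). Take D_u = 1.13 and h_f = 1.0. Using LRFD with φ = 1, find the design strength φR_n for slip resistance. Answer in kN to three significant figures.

R_n = μ · D_u · h_f · T_b · n_s · n_b = 0.3 × 1.13 × 1.0 × 326 × 1 × 5 = 552.6 kN.
Design strength φR_n = 1 × 552.6 = 553 kN.

553 kN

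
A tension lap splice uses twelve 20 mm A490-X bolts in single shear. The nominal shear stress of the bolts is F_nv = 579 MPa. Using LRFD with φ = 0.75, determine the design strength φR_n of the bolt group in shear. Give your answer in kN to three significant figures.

1640 kN

A_b = π × 20² / 4 = 314.2 mm².
R_n = F_nv · A_b · n · n_s = 579 × 314.2 × 12 × 1 / 1000 = 2183 kN.
Design strength φR_n = 0.75 × 2183 = 1640 kN.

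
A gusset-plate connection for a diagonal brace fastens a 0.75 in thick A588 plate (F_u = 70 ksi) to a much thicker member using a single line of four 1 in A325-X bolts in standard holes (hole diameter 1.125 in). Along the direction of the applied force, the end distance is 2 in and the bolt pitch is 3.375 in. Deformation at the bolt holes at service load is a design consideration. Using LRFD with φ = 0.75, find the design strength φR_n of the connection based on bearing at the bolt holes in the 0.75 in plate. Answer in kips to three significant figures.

Per bolt r_n = 1.2 l_c t F_u ≤ 2.4 d t F_u; upper limit = 2.4 × 1 × 0.75 × 70 = 126 kips.
Edge bolt: l_c = 2 − 1.125/2 = 1.438 in → 1.2 × 1.438 × 0.75 × 70 = 90.56 → r_n = 90.56 kips.
Interior bolts: l_c = 3.375 − 1.125 = 2.25 in → 1.2 × 2.25 × 0.75 × 70 = 141.8 → r_n = 126 kips.
R_n = 1 × 90.56 + 3 × 126 = 468.6 kips.
Design strength φR_n = 0.75 × 468.6 = 351 kips.

351 kips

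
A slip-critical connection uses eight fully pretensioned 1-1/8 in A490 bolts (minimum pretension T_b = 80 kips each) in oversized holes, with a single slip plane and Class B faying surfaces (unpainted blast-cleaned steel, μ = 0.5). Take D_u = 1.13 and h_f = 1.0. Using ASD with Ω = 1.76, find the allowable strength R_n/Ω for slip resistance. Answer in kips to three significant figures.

205 kips

R_n = μ · D_u · h_f · T_b · n_s · n_b = 0.5 × 1.13 × 1.0 × 80 × 1 × 8 = 361.6 kips.
Allowable strength R_n/Ω = 361.6 / 1.76 = 205 kips.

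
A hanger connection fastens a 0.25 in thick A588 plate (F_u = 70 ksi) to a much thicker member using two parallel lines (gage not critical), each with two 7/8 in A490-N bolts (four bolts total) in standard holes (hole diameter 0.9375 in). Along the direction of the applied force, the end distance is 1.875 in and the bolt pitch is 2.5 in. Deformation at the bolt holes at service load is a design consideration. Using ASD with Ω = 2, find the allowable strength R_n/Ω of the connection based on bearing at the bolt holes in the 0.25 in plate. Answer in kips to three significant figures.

62.3 kips

Per bolt r_n = 1.2 l_c t F_u ≤ 2.4 d t F_u; upper limit = 2.4 × 0.875 × 0.25 × 70 = 36.75 kips.
Edge bolt: l_c = 1.875 − 0.9375/2 = 1.406 in → 1.2 × 1.406 × 0.25 × 70 = 29.53 → r_n = 29.53 kips.
Interior bolts: l_c = 2.5 − 0.9375 = 1.562 in → 1.2 × 1.562 × 0.25 × 70 = 32.81 → r_n = 32.81 kips.
R_n = 2 × 29.53 + 2 × 32.81 = 124.7 kips.
Allowable strength R_n/Ω = 124.7 / 2 = 62.3 kips.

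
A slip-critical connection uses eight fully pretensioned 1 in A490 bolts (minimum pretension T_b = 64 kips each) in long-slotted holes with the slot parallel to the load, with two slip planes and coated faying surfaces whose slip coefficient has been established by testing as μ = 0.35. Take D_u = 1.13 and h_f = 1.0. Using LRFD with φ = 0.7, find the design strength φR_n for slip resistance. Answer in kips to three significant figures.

R_n = μ · D_u · h_f · T_b · n_s · n_b = 0.35 × 1.13 × 1.0 × 64 × 2 × 8 = 405 kips.
Design strength φR_n = 0.7 × 405 = 283 kips.

283 kips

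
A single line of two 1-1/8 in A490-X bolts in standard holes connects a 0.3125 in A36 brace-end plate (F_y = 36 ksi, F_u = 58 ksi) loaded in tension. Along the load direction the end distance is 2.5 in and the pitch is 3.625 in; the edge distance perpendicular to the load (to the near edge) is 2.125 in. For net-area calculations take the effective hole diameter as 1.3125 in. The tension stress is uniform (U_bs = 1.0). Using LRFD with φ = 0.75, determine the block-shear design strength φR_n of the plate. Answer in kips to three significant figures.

51 kips

Shear plane L_v = 2.5 + 1·3.625 = 6.125 in; A_gv = 6.125 × 0.3125 = 1.914 in².
A_nv = (6.125 − 1.5·1.3125) × 0.3125 = 1.299 in².
A_nt = (2.125 − 0.5·1.3125) × 0.3125 = 0.459 in².
0.6 F_u A_nv = 45.2 kips; 0.6 F_y A_gv = 41.34 kips → shear yielding governs the shear term.
R_n = 41.34 + 1.0 × 58 × 0.459 = 67.96 kips.
Design strength φR_n = 0.75 × 67.96 = 51 kips.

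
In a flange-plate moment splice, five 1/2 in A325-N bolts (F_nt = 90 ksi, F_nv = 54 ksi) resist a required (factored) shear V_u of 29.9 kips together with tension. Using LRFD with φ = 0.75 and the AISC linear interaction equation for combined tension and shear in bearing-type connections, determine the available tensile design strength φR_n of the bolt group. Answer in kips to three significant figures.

A_b = π·0.5²/4 = 0.1963 in²; f_rv = 29.9 / (5 × 0.1963) = 30.46 ksi.
F'_nt = 1.3 F_nt − (F_nt / φF_nv) f_rv = 1.3·90 − (90/(0.75·54))·30.46 = 49.32 ksi, capped at F_nt → F'_nt = 49.32 ksi.
R_n = F'_nt · A_b · n = 49.32 × 0.1963 × 5 = 48.42 kips.
Design strength φR_n = 0.75 × 48.42 = 36.3 kips.

36.3 kips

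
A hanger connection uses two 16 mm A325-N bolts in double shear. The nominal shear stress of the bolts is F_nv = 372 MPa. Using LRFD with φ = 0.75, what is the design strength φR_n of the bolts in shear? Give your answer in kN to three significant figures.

224 kN

A_b = π × 16² / 4 = 201.1 mm².
R_n = F_nv · A_b · n · n_s = 372 × 201.1 × 2 × 2 / 1000 = 299.2 kN.
Design strength φR_n = 0.75 × 299.2 = 224 kN.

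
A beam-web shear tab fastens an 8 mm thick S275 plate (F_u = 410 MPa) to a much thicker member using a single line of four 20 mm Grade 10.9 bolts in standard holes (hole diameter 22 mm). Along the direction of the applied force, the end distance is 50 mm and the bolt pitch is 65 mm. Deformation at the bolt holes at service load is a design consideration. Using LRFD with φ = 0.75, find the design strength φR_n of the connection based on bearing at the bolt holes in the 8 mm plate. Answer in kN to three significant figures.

Per bolt r_n = 1.2 l_c t F_u ≤ 2.4 d t F_u; upper limit = 2.4 × 20 × 8 × 410 / 1000 = 157.4 kN.
Edge bolt: l_c = 50 − 22/2 = 39 mm → 1.2 × 39 × 8 × 410 / 1000 = 153.5 → r_n = 153.5 kN.
Interior bolts: l_c = 65 − 22 = 43 mm → 1.2 × 43 × 8 × 410 / 1000 = 169.2 → r_n = 157.4 kN.
R_n = 1 × 153.5 + 3 × 157.4 = 625.8 kN.
Design strength φR_n = 0.75 × 625.8 = 469 kN.

469 kN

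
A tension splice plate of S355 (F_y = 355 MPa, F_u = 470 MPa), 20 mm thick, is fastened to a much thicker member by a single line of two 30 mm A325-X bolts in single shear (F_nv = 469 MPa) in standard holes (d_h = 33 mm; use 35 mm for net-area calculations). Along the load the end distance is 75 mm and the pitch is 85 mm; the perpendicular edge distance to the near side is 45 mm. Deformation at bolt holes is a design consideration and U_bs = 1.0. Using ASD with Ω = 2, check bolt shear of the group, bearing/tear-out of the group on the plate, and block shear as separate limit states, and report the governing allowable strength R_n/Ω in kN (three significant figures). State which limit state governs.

Bolt shear: A_b = π·30²/4 = 706.9 mm²; R_n = 469 × 706.9 × 2 × 1 / 1000 = 663 kN → 663 / 2 = 332 kN.
Bearing: edge l_c = 58.5, r_n = 659.9 kN; interior l_c = 52, r_n = 586.6 kN; R_n = 659.9 + 1·586.6 = 1246 kN → 623 kN.
Block shear: A_gv = 3200, A_nv = 2150, A_nt = 550 mm²; R_n = min(0.6F_uA_nv, 0.6F_yA_gv) + U_bs·F_u·A_nt = 864.8 kN → 432 kN.
Bolt shear governs: 332 kN.

332 kN (bolt shear governs)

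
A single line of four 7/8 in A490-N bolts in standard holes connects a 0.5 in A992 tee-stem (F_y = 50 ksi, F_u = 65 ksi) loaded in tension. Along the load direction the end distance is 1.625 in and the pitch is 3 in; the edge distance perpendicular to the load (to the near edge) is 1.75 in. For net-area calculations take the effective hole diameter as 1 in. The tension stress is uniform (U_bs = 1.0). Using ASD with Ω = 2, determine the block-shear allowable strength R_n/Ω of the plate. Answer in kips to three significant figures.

Shear plane L_v = 1.625 + 3·3 = 10.62 in; A_gv = 10.62 × 0.5 = 5.312 in².
A_nv = (10.62 − 3.5·1) × 0.5 = 3.562 in².
A_nt = (1.75 − 0.5·1) × 0.5 = 0.625 in².
0.6 F_u A_nv = 138.9 kips; 0.6 F_y A_gv = 159.4 kips → shear rupture governs the shear term.
R_n = 138.9 + 1.0 × 65 × 0.625 = 179.6 kips.
Allowable strength R_n/Ω = 179.6 / 2 = 89.8 kips.

89.8 kips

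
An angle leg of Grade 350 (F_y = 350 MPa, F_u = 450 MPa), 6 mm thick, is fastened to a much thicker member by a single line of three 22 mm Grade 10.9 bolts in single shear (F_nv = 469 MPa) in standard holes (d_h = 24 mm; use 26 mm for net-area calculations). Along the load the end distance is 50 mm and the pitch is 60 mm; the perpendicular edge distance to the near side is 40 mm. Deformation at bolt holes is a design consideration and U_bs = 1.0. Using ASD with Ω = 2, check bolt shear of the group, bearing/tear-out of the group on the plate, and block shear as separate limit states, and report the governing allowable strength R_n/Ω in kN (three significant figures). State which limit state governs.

122 kN (block shear governs)

Bolt shear: A_b = π·22²/4 = 380.1 mm²; R_n = 469 × 380.1 × 3 × 1 / 1000 = 534.8 kN → 534.8 / 2 = 267 kN.
Bearing: edge l_c = 38, r_n = 123.1 kN; interior l_c = 36, r_n = 116.6 kN; R_n = 123.1 + 2·116.6 = 356.4 kN → 178 kN.
Block shear: A_gv = 1020, A_nv = 630, A_nt = 162 mm²; R_n = min(0.6F_uA_nv, 0.6F_yA_gv) + U_bs·F_u·A_nt = 243 kN → 122 kN.
Block shear governs: 122 kN.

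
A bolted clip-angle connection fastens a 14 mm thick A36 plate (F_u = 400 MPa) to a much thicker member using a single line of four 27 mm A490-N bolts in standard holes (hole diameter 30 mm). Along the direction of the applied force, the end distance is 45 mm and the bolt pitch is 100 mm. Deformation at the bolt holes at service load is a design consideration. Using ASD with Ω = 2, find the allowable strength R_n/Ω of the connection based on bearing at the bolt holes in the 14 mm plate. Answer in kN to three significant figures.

Per bolt r_n = 1.2 l_c t F_u ≤ 2.4 d t F_u; upper limit = 2.4 × 27 × 14 × 400 / 1000 = 362.9 kN.
Edge bolt: l_c = 45 − 30/2 = 30 mm → 1.2 × 30 × 14 × 400 / 1000 = 201.6 → r_n = 201.6 kN.
Interior bolts: l_c = 100 − 30 = 70 mm → 1.2 × 70 × 14 × 400 / 1000 = 470.4 → r_n = 362.9 kN.
R_n = 1 × 201.6 + 3 × 362.9 = 1290 kN.
Allowable strength R_n/Ω = 1290 / 2 = 645 kN.

645 kN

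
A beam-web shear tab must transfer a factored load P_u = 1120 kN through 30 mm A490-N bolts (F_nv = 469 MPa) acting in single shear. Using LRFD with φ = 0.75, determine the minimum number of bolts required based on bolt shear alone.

5 bolts

A_b = π·30²/4 = 706.9 mm².
Per-bolt design strength φR_n = 0.75 × 469 × 706.9 × 1 / 1000 = 248.6 kN.
n ≥ 1120 / 248.6 = 4.505 → use 5 bolts.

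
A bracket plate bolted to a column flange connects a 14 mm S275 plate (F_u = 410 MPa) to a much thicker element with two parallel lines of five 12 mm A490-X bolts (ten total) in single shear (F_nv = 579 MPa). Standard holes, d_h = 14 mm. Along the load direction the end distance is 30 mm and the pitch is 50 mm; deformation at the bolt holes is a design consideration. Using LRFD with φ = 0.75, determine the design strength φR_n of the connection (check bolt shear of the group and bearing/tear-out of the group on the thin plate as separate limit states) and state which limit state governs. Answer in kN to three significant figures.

491 kN (bolt shear governs)

Bolt shear: A_b = π·12²/4 = 113.1 mm²; R_n = 579 × 113.1 × 10 × 1 / 1000 = 654.8 kN → 0.75 × 654.8 = 491 kN.
Bearing (1.2 l_c t F_u ≤ 2.4 d t F_u): upper limit = 2.4·12·14·410 / 1000 = 165.3 kN.
  Edge l_c = 30 − 14/2 = 23 → r_n = 158.4 kN; interior l_c = 50 − 14 = 36 → r_n = 165.3 kN.
  R_n,bearing = 2·158.4 + 8·165.3 = 1639 kN → 0.75 × 1639 = 1230 kN.
Bolt shear governs: 491 kN.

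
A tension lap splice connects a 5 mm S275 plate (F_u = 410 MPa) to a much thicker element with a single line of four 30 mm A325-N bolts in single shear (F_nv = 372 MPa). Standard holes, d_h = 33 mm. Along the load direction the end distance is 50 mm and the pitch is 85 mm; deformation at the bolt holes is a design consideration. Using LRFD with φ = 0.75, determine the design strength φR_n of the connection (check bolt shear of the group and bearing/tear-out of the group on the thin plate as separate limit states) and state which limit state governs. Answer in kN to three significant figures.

Bolt shear: A_b = π·30²/4 = 706.9 mm²; R_n = 372 × 706.9 × 4 × 1 / 1000 = 1052 kN → 0.75 × 1052 = 789 kN.
Bearing (1.2 l_c t F_u ≤ 2.4 d t F_u): upper limit = 2.4·30·5·410 / 1000 = 147.6 kN.
  Edge l_c = 50 − 33/2 = 33.5 → r_n = 82.41 kN; interior l_c = 85 − 33 = 52 → r_n = 127.9 kN.
  R_n,bearing = 1·82.41 + 3·127.9 = 466.2 kN → 0.75 × 466.2 = 350 kN.
Bearing governs: 350 kN.

350 kN (bearing governs)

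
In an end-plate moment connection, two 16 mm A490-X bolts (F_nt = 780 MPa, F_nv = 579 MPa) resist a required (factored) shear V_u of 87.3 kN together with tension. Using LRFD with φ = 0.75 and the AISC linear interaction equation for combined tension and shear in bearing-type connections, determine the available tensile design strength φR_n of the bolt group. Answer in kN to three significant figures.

188 kN

A_b = π·16²/4 = 201.1 mm²; f_rv = 87.3 × 1000 / (2 × 201.1) = 217.1 MPa.
F'_nt = 1.3 F_nt − (F_nt / φF_nv) f_rv = 1.3·780 − (780/(0.75·579))·217.1 = 624 MPa, capped at F_nt → F'_nt = 624 MPa.
R_n = F'_nt · A_b · n = 624 × 201.1 × 2 / 1000 = 250.9 kN.
Design strength φR_n = 0.75 × 250.9 = 188 kN.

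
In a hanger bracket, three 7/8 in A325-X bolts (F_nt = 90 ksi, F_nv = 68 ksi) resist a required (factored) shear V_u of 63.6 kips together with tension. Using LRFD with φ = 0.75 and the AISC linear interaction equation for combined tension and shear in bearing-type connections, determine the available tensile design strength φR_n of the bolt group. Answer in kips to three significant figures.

74.1 kips

A_b = π·0.875²/4 = 0.6013 in²; f_rv = 63.6 / (3 × 0.6013) = 35.26 ksi.
F'_nt = 1.3 F_nt − (F_nt / φF_nv) f_rv = 1.3·90 − (90/(0.75·68))·35.26 = 54.78 ksi, capped at F_nt → F'_nt = 54.78 ksi.
R_n = F'_nt · A_b · n = 54.78 × 0.6013 × 3 = 98.83 kips.
Design strength φR_n = 0.75 × 98.83 = 74.1 kips.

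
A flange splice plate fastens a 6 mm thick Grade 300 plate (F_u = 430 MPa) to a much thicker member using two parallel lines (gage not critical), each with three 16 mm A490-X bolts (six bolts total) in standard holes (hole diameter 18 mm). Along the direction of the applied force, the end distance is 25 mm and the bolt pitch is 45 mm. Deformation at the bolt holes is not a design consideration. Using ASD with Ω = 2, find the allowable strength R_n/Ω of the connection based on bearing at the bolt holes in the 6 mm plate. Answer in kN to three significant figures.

271 kN

Per bolt r_n = 1.5 l_c t F_u ≤ 3.0 d t F_u; upper limit = 3.0 × 16 × 6 × 430 / 1000 = 123.8 kN.
Edge bolt: l_c = 25 − 18/2 = 16 mm → 1.5 × 16 × 6 × 430 / 1000 = 61.92 → r_n = 61.92 kN.
Interior bolts: l_c = 45 − 18 = 27 mm → 1.5 × 27 × 6 × 430 / 1000 = 104.5 → r_n = 104.5 kN.
R_n = 2 × 61.92 + 4 × 104.5 = 541.8 kN.
Allowable strength R_n/Ω = 541.8 / 2 = 271 kN.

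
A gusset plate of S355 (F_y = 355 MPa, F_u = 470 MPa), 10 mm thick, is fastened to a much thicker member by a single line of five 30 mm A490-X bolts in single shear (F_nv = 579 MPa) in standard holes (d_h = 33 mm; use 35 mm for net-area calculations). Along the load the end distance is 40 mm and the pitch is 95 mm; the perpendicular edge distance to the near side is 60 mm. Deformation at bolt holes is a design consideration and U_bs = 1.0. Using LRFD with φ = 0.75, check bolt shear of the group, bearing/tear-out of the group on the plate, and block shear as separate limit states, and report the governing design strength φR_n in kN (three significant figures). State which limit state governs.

705 kN (block shear governs)

Bolt shear: A_b = π·30²/4 = 706.9 mm²; R_n = 579 × 706.9 × 5 × 1 / 1000 = 2046 kN → 0.75 × 2046 = 1530 kN.
Bearing: edge l_c = 23.5, r_n = 132.5 kN; interior l_c = 62, r_n = 338.4 kN; R_n = 132.5 + 4·338.4 = 1486 kN → 1110 kN.
Block shear: A_gv = 4200, A_nv = 2625, A_nt = 425 mm²; R_n = min(0.6F_uA_nv, 0.6F_yA_gv) + U_bs·F_u·A_nt = 940 kN → 705 kN.
Block shear governs: 705 kN.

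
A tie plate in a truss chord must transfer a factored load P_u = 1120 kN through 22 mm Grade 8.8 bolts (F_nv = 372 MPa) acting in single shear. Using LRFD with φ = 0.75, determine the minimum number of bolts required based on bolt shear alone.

A_b = π·22²/4 = 380.1 mm².
Per-bolt design strength φR_n = 0.75 × 372 × 380.1 × 1 / 1000 = 106.1 kN.
n ≥ 1120 / 106.1 = 10.56 → use 11 bolts.

11 bolts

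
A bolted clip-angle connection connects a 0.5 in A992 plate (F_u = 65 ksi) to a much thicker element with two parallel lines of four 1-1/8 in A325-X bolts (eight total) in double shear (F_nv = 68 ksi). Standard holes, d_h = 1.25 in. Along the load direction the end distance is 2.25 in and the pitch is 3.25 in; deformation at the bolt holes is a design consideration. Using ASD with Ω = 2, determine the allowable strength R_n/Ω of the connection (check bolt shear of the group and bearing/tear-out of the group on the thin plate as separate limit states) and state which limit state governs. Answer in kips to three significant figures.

Bolt shear: A_b = π·1.125²/4 = 0.994 in²; R_n = 68 × 0.994 × 8 × 2 = 1081 kips → 1081 / 2 = 541 kips.
Bearing (1.2 l_c t F_u ≤ 2.4 d t F_u): upper limit = 2.4·1.125·0.5·65 = 87.75 kips.
  Edge l_c = 2.25 − 1.25/2 = 1.625 → r_n = 63.38 kips; interior l_c = 3.25 − 1.25 = 2 → r_n = 78 kips.
  R_n,bearing = 2·63.38 + 6·78 = 594.8 kips → 594.8 / 2 = 297 kips.
Bearing governs: 297 kips.

297 kips (bearing governs)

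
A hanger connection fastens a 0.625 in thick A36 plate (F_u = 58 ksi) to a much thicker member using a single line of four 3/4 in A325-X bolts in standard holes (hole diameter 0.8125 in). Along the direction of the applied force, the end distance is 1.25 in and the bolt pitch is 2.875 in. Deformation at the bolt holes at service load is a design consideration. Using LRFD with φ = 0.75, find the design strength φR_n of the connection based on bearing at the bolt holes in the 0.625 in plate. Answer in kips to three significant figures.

Per bolt r_n = 1.2 l_c t F_u ≤ 2.4 d t F_u; upper limit = 2.4 × 0.75 × 0.625 × 58 = 65.25 kips.
Edge bolt: l_c = 1.25 − 0.8125/2 = 0.8438 in → 1.2 × 0.8438 × 0.625 × 58 = 36.7 → r_n = 36.7 kips.
Interior bolts: l_c = 2.875 − 0.8125 = 2.062 in → 1.2 × 2.062 × 0.625 × 58 = 89.72 → r_n = 65.25 kips.
R_n = 1 × 36.7 + 3 × 65.25 = 232.5 kips.
Design strength φR_n = 0.75 × 232.5 = 174 kips.

174 kips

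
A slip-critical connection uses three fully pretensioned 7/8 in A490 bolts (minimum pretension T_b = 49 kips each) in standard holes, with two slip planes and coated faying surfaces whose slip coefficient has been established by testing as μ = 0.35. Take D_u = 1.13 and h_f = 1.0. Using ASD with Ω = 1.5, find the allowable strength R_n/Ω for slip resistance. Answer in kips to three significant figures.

R_n = μ · D_u · h_f · T_b · n_s · n_b = 0.35 × 1.13 × 1.0 × 49 × 2 × 3 = 116.3 kips.
Allowable strength R_n/Ω = 116.3 / 1.5 = 77.5 kips.

77.5 kips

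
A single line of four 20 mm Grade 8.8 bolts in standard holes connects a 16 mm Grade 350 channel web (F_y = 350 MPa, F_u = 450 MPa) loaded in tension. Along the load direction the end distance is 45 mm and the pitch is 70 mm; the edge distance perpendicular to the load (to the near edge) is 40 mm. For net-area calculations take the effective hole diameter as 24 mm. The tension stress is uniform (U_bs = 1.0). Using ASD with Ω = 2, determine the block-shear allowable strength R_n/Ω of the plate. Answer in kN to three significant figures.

470 kN

Shear plane L_v = 45 + 3·70 = 255 mm; A_gv = 255 × 16 = 4080 mm².
A_nv = (255 − 3.5·24) × 16 = 2736 mm².
A_nt = (40 − 0.5·24) × 16 = 448 mm².
0.6 F_u A_nv = 738.7 kN; 0.6 F_y A_gv = 856.8 kN → shear rupture governs the shear term.
R_n = 738.7 + 1.0 × 450 × 448 / 1000 = 940.3 kN.
Allowable strength R_n/Ω = 940.3 / 2 = 470 kN.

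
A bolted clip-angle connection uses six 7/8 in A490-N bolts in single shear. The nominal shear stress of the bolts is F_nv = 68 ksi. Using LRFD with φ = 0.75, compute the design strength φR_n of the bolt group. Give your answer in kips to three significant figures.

184 kips

A_b = π × 0.875² / 4 = 0.6013 in².
R_n = F_nv · A_b · n · n_s = 68 × 0.6013 × 6 × 1 = 245.3 kips.
Design strength φR_n = 0.75 × 245.3 = 184 kips.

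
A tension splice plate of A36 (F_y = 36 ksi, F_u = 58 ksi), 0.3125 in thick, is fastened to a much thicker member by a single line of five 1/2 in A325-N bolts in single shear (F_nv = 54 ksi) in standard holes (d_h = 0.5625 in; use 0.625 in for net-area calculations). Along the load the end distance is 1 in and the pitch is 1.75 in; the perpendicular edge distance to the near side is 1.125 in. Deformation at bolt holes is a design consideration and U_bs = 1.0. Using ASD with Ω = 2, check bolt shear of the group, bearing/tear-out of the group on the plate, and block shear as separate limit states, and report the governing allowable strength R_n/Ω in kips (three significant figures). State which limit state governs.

Bolt shear: A_b = π·0.5²/4 = 0.1963 in²; R_n = 54 × 0.1963 × 5 × 1 = 53.01 kips → 53.01 / 2 = 26.5 kips.
Bearing: edge l_c = 0.7188, r_n = 15.63 kips; interior l_c = 1.188, r_n = 21.75 kips; R_n = 15.63 + 4·21.75 = 102.6 kips → 51.3 kips.
Block shear: A_gv = 2.5, A_nv = 1.621, A_nt = 0.2539 in²; R_n = min(0.6F_uA_nv, 0.6F_yA_gv) + U_bs·F_u·A_nt = 68.73 kips → 34.4 kips.
Bolt shear governs: 26.5 kips.

26.5 kips (bolt shear governs)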